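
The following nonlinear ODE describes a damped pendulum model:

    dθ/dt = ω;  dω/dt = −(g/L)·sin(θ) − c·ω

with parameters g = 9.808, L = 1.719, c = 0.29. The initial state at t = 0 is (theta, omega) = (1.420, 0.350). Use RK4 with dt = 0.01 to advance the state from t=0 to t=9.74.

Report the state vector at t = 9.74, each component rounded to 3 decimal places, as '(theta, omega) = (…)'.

(theta, omega) = (-0.334, 0.094)

t=0.000: state=(1.420, 0.350)
step 1 (dt=0.01): k1=(0.350, -5.742), k2=(0.321, -5.736), k3=(0.321, -5.735), k4=(0.293, -5.728); state += dt/6·(k1+2k2+2k3+k4)
t=0.010: state=(1.423, 0.293)
t=0.020: state=(1.426, 0.235)
t=0.030: state=(1.428, 0.178)
continuing one RK4 step at a time; state shown every 50 steps (Δt=0.5):
t=0.500: state=(0.921, -2.205)
t=1.000: state=(-0.412, -2.519)
t=1.500: state=(-1.129, -0.179)
t=2.000: state=(-0.624, 1.999)
t=2.500: state=(0.472, 1.872)
t=3.000: state=(0.905, -0.239)
t=3.500: state=(0.320, -1.838)
t=4.000: state=(-0.540, -1.210)
t=4.500: state=(-0.683, 0.646)
t=5.000: state=(-0.052, 1.574)
t=5.500: state=(0.552, 0.589)
t=6.000: state=(0.452, -0.910)
t=6.500: state=(-0.148, -1.196)
t=7.000: state=(-0.496, -0.068)
t=7.500: state=(-0.231, 0.984)
t=8.000: state=(0.265, 0.765)
t=8.500: state=(0.387, -0.306)
t=9.000: state=(0.046, -0.884)
t=9.500: state=(-0.303, -0.355)
t=9.740: state=(-0.334, 0.094)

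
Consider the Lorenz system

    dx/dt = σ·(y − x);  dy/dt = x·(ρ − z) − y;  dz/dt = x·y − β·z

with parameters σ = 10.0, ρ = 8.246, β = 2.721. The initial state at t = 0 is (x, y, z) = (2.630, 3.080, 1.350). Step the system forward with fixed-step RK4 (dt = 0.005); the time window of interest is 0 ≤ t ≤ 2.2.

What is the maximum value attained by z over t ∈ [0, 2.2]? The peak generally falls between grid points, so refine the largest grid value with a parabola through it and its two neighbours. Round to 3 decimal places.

max z = 10.720

t=0.000: state=(2.630, 3.080, 1.350)
step 1 (dt=0.005): k1=(4.500, 15.056, 4.427), k2=(4.764, 15.067, 4.531), k3=(4.758, 15.071, 4.532), k4=(5.016, 15.085, 4.639); state += dt/6·(k1+2k2+2k3+k4)
t=0.005: state=(2.654, 3.155, 1.373)
t=0.010: state=(2.680, 3.231, 1.396)
t=0.015: state=(2.709, 3.307, 1.421)
continuing one RK4 step at a time; state shown every 20 steps (Δt=0.1):
t=0.100: state=(3.487, 4.665, 2.067)
t=0.200: state=(4.863, 6.371, 3.627)
t=0.300: state=(6.301, 7.529, 6.264)
t=0.400: state=(7.012, 7.083, 9.188)
t=0.500: state=(6.401, 5.203, 10.675)
t=0.600: state=(4.954, 3.438, 10.244)
t=0.700: state=(3.627, 2.555, 8.886)
t=0.800: state=(2.844, 2.336, 7.437)
t=0.900: state=(2.562, 2.479, 6.221)
t=1.000: state=(2.638, 2.857, 5.339)
t=1.100: state=(2.979, 3.435, 4.838)
t=1.200: state=(3.536, 4.183, 4.776)
t=1.300: state=(4.247, 5.000, 5.216)
t=1.400: state=(4.982, 5.658, 6.158)
t=1.500: state=(5.512, 5.855, 7.381)
t=1.600: state=(5.610, 5.458, 8.416)
t=1.700: state=(5.245, 4.709, 8.836)
t=1.800: state=(4.640, 4.016, 8.605)
t=1.900: state=(4.078, 3.604, 7.989)
t=2.000: state=(3.722, 3.488, 7.280)
t=2.100: state=(3.606, 3.603, 6.672)
t=2.200: state=(3.700, 3.882, 6.273)
largest grid value and its neighbours: z(0.515)=10.71603, z(0.520)=10.71989, z(0.525)=10.71903
parabola through these three points peaks at t≈0.522 with z≈10.72013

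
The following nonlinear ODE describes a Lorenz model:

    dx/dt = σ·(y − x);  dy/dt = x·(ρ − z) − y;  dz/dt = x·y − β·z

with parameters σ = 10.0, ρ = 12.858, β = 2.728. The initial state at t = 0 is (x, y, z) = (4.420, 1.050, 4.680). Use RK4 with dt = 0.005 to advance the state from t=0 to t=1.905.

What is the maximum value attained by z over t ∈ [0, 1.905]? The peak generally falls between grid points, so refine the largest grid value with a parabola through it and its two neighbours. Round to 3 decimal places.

max z = 17.188

t=0.000: state=(4.420, 1.050, 4.680)
step 1 (dt=0.005): k1=(-33.700, 35.097, -8.126), k2=(-31.980, 34.408, -7.779), k3=(-32.040, 34.441, -7.784), k4=(-30.376, 33.780, -7.455); state += dt/6·(k1+2k2+2k3+k4)
t=0.005: state=(4.260, 1.222, 4.641)
t=0.010: state=(4.116, 1.388, 4.605)
t=0.015: state=(3.987, 1.548, 4.572)
continuing one RK4 step at a time; state shown every 20 steps (Δt=0.1):
t=0.100: state=(3.352, 3.807, 4.344)
t=0.200: state=(4.597, 6.478, 5.087)
t=0.300: state=(6.870, 9.359, 7.946)
t=0.400: state=(8.947, 10.181, 13.193)
t=0.500: state=(8.695, 6.954, 16.995)
t=0.600: state=(6.173, 3.379, 16.217)
t=0.700: state=(3.827, 2.079, 13.444)
t=0.800: state=(2.691, 2.099, 10.790)
t=0.900: state=(2.502, 2.660, 8.736)
t=1.000: state=(2.943, 3.654, 7.391)
t=1.100: state=(3.923, 5.177, 6.952)
t=1.200: state=(5.429, 7.146, 7.843)
t=1.300: state=(7.157, 8.726, 10.471)
t=1.400: state=(8.132, 8.314, 13.913)
t=1.500: state=(7.415, 5.933, 15.543)
t=1.600: state=(5.659, 3.888, 14.573)
t=1.700: state=(4.214, 3.166, 12.548)
t=1.800: state=(3.581, 3.337, 10.620)
t=1.900: state=(3.662, 4.039, 9.231)
t=1.905: state=(3.681, 4.086, 9.180)
largest grid value and its neighbours: z(0.525)=17.18583, z(0.530)=17.18676, z(0.535)=17.17617
parabola through these three points peaks at t≈0.528 with z≈17.18777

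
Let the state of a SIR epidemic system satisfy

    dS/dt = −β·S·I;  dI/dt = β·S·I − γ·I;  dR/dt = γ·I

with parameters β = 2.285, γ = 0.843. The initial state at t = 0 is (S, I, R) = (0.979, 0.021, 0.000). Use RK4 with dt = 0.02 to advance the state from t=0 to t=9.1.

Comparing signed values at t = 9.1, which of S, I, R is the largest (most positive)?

largest component: R

t=0.000: state=(0.979, 0.021, 0.000)
step 1 (dt=0.02): k1=(-0.047, 0.029, 0.018), k2=(-0.048, 0.030, 0.018), k3=(-0.048, 0.030, 0.018), k4=(-0.048, 0.030, 0.018); state += dt/6·(k1+2k2+2k3+k4)
t=0.020: state=(0.978, 0.022, 0.000)
t=0.040: state=(0.977, 0.022, 0.001)
t=0.060: state=(0.976, 0.023, 0.001)
continuing one RK4 step at a time; state shown every 25 steps (Δt=0.5):
t=0.500: state=(0.946, 0.041, 0.013)
t=1.000: state=(0.885, 0.078, 0.037)
t=1.500: state=(0.786, 0.133, 0.081)
t=2.000: state=(0.651, 0.199, 0.151)
t=2.500: state=(0.502, 0.252, 0.247)
t=3.000: state=(0.371, 0.271, 0.358)
t=3.500: state=(0.274, 0.256, 0.470)
t=4.000: state=(0.208, 0.221, 0.571)
t=4.500: state=(0.166, 0.179, 0.655)
t=5.000: state=(0.138, 0.140, 0.722)
t=5.500: state=(0.120, 0.106, 0.774)
t=6.000: state=(0.108, 0.079, 0.813)
t=6.500: state=(0.100, 0.059, 0.841)
t=7.000: state=(0.094, 0.043, 0.863)
t=7.500: state=(0.091, 0.031, 0.878)
t=8.000: state=(0.088, 0.023, 0.889)
t=8.500: state=(0.086, 0.016, 0.898)
t=9.000: state=(0.085, 0.012, 0.904)
t=9.100: state=(0.084, 0.011, 0.905)
compare at T: S=0.084, I=0.011, R=0.905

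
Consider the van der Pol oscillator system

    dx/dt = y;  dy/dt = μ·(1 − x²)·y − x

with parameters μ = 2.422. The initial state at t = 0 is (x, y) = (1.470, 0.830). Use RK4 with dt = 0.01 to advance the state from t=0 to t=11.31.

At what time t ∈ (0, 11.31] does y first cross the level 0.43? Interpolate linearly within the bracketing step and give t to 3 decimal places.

t=0.000: state=(1.470, 0.830)
step 1 (dt=0.01): k1=(0.830, -3.804), k2=(0.811, -3.778), k3=(0.811, -3.778), k4=(0.792, -3.751); state += dt/6·(k1+2k2+2k3+k4)
t=0.010: state=(1.478, 0.792)
t=0.020: state=(1.486, 0.755)
t=0.030: state=(1.493, 0.718)
t=0.110: state=(1.540, 0.451)
next step: t=0.120: state=(1.544, 0.421) — y has crossed 0.43
linear interpolation between t=0.110 (0.45069) and t=0.120 (0.42074) → t≈0.117

t = 0.117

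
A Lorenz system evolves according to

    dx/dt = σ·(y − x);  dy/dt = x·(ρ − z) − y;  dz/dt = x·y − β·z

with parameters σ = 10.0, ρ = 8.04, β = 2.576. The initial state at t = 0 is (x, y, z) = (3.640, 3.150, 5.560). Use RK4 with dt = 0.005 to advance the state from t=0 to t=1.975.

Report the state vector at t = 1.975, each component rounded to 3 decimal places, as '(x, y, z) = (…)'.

t=0.000: state=(3.640, 3.150, 5.560)
step 1 (dt=0.005): k1=(-4.900, 5.877, -2.857), k2=(-4.631, 5.858, -2.823), k3=(-4.638, 5.859, -2.822), k4=(-4.375, 5.841, -2.787); state += dt/6·(k1+2k2+2k3+k4)
t=0.005: state=(3.617, 3.179, 5.546)
t=0.010: state=(3.596, 3.208, 5.532)
t=0.015: state=(3.578, 3.237, 5.519)
continuing one RK4 step at a time; state shown every 20 steps (Δt=0.1):
t=0.100: state=(3.542, 3.723, 5.372)
t=0.200: state=(3.868, 4.298, 5.462)
t=0.300: state=(4.338, 4.821, 5.883)
t=0.400: state=(4.779, 5.153, 6.572)
t=0.500: state=(5.038, 5.165, 7.337)
t=0.600: state=(5.019, 4.859, 7.910)
t=0.700: state=(4.750, 4.395, 8.108)
t=0.800: state=(4.364, 3.973, 7.939)
t=0.900: state=(4.010, 3.709, 7.542)
t=1.000: state=(3.780, 3.626, 7.078)
t=1.100: state=(3.703, 3.699, 6.671)
t=1.200: state=(3.764, 3.886, 6.400)
t=1.300: state=(3.932, 4.139, 6.308)
t=1.400: state=(4.160, 4.399, 6.402)
t=1.500: state=(4.390, 4.600, 6.652)
t=1.600: state=(4.560, 4.683, 6.982)
t=1.700: state=(4.625, 4.630, 7.290)
t=1.800: state=(4.573, 4.469, 7.484)
t=1.900: state=(4.434, 4.269, 7.518)
t=1.975: state=(4.306, 4.135, 7.448)

(x, y, z) = (4.306, 4.135, 7.448)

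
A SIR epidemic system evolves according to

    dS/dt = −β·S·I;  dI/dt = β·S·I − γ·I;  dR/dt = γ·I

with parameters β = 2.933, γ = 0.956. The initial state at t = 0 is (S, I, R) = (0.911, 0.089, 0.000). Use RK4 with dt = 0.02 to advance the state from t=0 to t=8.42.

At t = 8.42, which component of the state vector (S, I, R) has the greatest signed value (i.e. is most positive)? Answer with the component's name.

largest component: R

t=0.000: state=(0.911, 0.089, 0.000)
step 1 (dt=0.02): k1=(-0.238, 0.153, 0.085), k2=(-0.241, 0.155, 0.087), k3=(-0.241, 0.155, 0.087), k4=(-0.245, 0.157, 0.088); state += dt/6·(k1+2k2+2k3+k4)
t=0.020: state=(0.906, 0.092, 0.002)
t=0.040: state=(0.901, 0.095, 0.004)
t=0.060: state=(0.896, 0.099, 0.005)
continuing one RK4 step at a time; state shown every 25 steps (Δt=0.5):
t=0.500: state=(0.747, 0.188, 0.065)
t=1.000: state=(0.522, 0.297, 0.182)
t=1.500: state=(0.324, 0.339, 0.337)
t=2.000: state=(0.200, 0.306, 0.494)
t=2.500: state=(0.134, 0.241, 0.625)
t=3.000: state=(0.099, 0.177, 0.724)
t=3.500: state=(0.079, 0.125, 0.796)
t=4.000: state=(0.068, 0.086, 0.846)
t=4.500: state=(0.061, 0.059, 0.880)
t=5.000: state=(0.057, 0.040, 0.903)
t=5.500: state=(0.054, 0.027, 0.919)
t=6.000: state=(0.053, 0.018, 0.929)
t=6.500: state=(0.051, 0.012, 0.937)
t=7.000: state=(0.051, 0.008, 0.941)
t=7.500: state=(0.050, 0.005, 0.944)
t=8.000: state=(0.050, 0.004, 0.947)
t=8.420: state=(0.050, 0.003, 0.948)
compare at T: S=0.050, I=0.003, R=0.948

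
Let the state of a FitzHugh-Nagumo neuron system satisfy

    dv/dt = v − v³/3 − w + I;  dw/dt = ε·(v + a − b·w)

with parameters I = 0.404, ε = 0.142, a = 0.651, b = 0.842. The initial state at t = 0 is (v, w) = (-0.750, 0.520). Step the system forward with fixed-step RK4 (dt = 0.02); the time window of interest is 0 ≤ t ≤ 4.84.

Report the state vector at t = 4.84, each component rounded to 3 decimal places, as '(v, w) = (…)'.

(v, w) = (-1.431, -0.139)

t=0.000: state=(-0.750, 0.520)
step 1 (dt=0.02): k1=(-0.725, -0.076), k2=(-0.728, -0.077), k3=(-0.728, -0.077), k4=(-0.730, -0.078); state += dt/6·(k1+2k2+2k3+k4)
t=0.020: state=(-0.765, 0.518)
t=0.040: state=(-0.779, 0.517)
t=0.060: state=(-0.794, 0.515)
continuing one RK4 step at a time; state shown every 10 steps (Δt=0.2):
t=0.200: state=(-0.899, 0.503)
t=0.400: state=(-1.049, 0.482)
t=0.600: state=(-1.192, 0.457)
t=0.800: state=(-1.319, 0.429)
t=1.000: state=(-1.423, 0.399)
t=1.200: state=(-1.502, 0.367)
t=1.400: state=(-1.558, 0.333)
t=1.600: state=(-1.594, 0.300)
t=1.800: state=(-1.615, 0.266)
t=2.000: state=(-1.624, 0.232)
t=2.200: state=(-1.625, 0.199)
t=2.400: state=(-1.621, 0.167)
t=2.600: state=(-1.612, 0.136)
t=2.800: state=(-1.600, 0.106)
t=3.000: state=(-1.587, 0.077)
t=3.200: state=(-1.572, 0.049)
t=3.400: state=(-1.556, 0.023)
t=3.600: state=(-1.539, -0.003)
t=3.800: state=(-1.523, -0.028)
t=4.000: state=(-1.505, -0.051)
t=4.200: state=(-1.488, -0.074)
t=4.400: state=(-1.470, -0.095)
t=4.600: state=(-1.452, -0.116)
t=4.800: state=(-1.435, -0.135)
t=4.840: state=(-1.431, -0.139)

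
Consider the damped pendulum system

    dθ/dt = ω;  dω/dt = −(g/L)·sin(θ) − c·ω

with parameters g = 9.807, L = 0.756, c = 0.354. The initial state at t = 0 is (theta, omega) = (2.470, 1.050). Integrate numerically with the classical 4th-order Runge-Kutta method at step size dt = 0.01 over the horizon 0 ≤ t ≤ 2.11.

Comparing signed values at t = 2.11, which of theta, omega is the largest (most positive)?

largest component: omega

t=0.000: state=(2.470, 1.050)
step 1 (dt=0.01): k1=(1.050, -8.443), k2=(1.008, -8.375), k3=(1.008, -8.377), k4=(0.966, -8.311); state += dt/6·(k1+2k2+2k3+k4)
t=0.010: state=(2.480, 0.966)
t=0.020: state=(2.489, 0.884)
t=0.030: state=(2.498, 0.802)
continuing one RK4 step at a time; state shown every 10 steps (Δt=0.1):
t=0.100: state=(2.535, 0.260)
t=0.200: state=(2.524, -0.475)
t=0.300: state=(2.439, -1.234)
t=0.400: state=(2.274, -2.085)
t=0.500: state=(2.017, -3.074)
t=0.600: state=(1.655, -4.187)
t=0.700: state=(1.180, -5.291)
t=0.800: state=(0.607, -6.090)
t=0.900: state=(-0.016, -6.243)
t=1.000: state=(-0.616, -5.627)
t=1.100: state=(-1.123, -4.459)
t=1.200: state=(-1.501, -3.075)
t=1.300: state=(-1.739, -1.699)
t=1.400: state=(-1.843, -0.400)
t=1.500: state=(-1.821, 0.842)
t=1.600: state=(-1.675, 2.064)
t=1.700: state=(-1.408, 3.263)
t=1.800: state=(-1.027, 4.341)
t=1.900: state=(-0.551, 5.090)
t=2.000: state=(-0.028, 5.273)
t=2.100: state=(0.481, 4.799)
t=2.110: state=(0.529, 4.719)
compare at T: theta=0.529, omega=4.719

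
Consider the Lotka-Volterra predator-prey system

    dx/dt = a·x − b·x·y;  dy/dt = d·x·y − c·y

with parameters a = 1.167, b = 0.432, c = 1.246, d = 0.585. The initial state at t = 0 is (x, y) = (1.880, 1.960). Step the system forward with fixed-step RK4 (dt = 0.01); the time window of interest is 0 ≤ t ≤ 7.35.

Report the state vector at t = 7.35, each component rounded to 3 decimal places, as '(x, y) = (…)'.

(x, y) = (2.758, 3.204)

t=0.000: state=(1.880, 1.960)
step 1 (dt=0.01): k1=(0.602, -0.287), k2=(0.604, -0.283), k3=(0.604, -0.283), k4=(0.606, -0.279); state += dt/6·(k1+2k2+2k3+k4)
t=0.010: state=(1.886, 1.957)
t=0.020: state=(1.892, 1.954)
t=0.030: state=(1.898, 1.952)
continuing one RK4 step at a time; state shown every 25 steps (Δt=0.25):
t=0.250: state=(2.043, 1.912)
t=0.500: state=(2.226, 1.913)
t=0.750: state=(2.418, 1.967)
t=1.000: state=(2.603, 2.080)
t=1.250: state=(2.759, 2.256)
t=1.500: state=(2.859, 2.493)
t=1.750: state=(2.880, 2.781)
t=2.000: state=(2.808, 3.091)
t=2.250: state=(2.650, 3.377)
t=2.500: state=(2.433, 3.589)
t=2.750: state=(2.197, 3.687)
t=3.000: state=(1.975, 3.662)
t=3.250: state=(1.792, 3.531)
t=3.500: state=(1.656, 3.325)
t=3.750: state=(1.568, 3.081)
t=4.000: state=(1.526, 2.828)
t=4.250: state=(1.525, 2.587)
t=4.500: state=(1.562, 2.374)
t=4.750: state=(1.635, 2.195)
t=5.000: state=(1.740, 2.057)
t=5.250: state=(1.876, 1.962)
t=5.500: state=(2.038, 1.912)
t=5.750: state=(2.221, 1.912)
t=6.000: state=(2.413, 1.965)
t=6.250: state=(2.598, 2.076)
t=6.500: state=(2.755, 2.250)
t=6.750: state=(2.858, 2.486)
t=7.000: state=(2.881, 2.773)
t=7.250: state=(2.811, 3.083)
t=7.350: state=(2.758, 3.204)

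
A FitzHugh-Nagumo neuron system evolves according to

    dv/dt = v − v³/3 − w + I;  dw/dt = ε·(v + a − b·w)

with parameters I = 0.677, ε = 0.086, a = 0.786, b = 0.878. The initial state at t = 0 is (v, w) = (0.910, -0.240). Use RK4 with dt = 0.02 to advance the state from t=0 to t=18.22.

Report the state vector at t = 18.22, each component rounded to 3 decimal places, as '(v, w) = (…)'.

(v, w) = (-1.931, 1.105)

t=0.000: state=(0.910, -0.240)
step 1 (dt=0.02): k1=(1.576, 0.164), k2=(1.577, 0.165), k3=(1.577, 0.165), k4=(1.577, 0.166); state += dt/6·(k1+2k2+2k3+k4)
t=0.020: state=(0.942, -0.237)
t=0.040: state=(0.973, -0.233)
t=0.060: state=(1.005, -0.230)
continuing one RK4 step at a time; state shown every 50 steps (Δt=1):
t=1.000: state=(1.917, -0.029)
t=2.000: state=(1.955, 0.200)
t=3.000: state=(1.884, 0.410)
t=4.000: state=(1.806, 0.598)
t=5.000: state=(1.727, 0.766)
t=6.000: state=(1.647, 0.915)
t=7.000: state=(1.566, 1.047)
t=8.000: state=(1.481, 1.162)
t=9.000: state=(1.392, 1.261)
t=10.000: state=(1.297, 1.346)
t=11.000: state=(1.192, 1.416)
t=12.000: state=(1.070, 1.472)
t=13.000: state=(0.918, 1.513)
t=14.000: state=(0.701, 1.536)
t=15.000: state=(0.317, 1.533)
t=16.000: state=(-0.577, 1.481)
t=17.000: state=(-1.764, 1.335)
t=18.000: state=(-1.938, 1.145)
t=18.220: state=(-1.931, 1.105)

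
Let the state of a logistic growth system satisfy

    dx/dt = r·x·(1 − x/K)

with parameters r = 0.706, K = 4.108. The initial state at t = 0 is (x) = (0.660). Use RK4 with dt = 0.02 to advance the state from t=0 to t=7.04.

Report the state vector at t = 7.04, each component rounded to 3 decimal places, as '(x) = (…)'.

(x) = (3.964)

t=0.000: state=(0.660)
step 1 (dt=0.02): k1=(0.391), k2=(0.393), k3=(0.393), k4=(0.395); state += dt/6·(k1+2k2+2k3+k4)
t=0.020: state=(0.668)
t=0.040: state=(0.676)
t=0.060: state=(0.684)
continuing one RK4 step at a time; state shown every 25 steps (Δt=0.5):
t=0.500: state=(0.880)
t=1.000: state=(1.148)
t=1.500: state=(1.461)
t=2.000: state=(1.807)
t=2.500: state=(2.169)
t=3.000: state=(2.523)
t=3.500: state=(2.850)
t=4.000: state=(3.136)
t=4.500: state=(3.373)
t=5.000: state=(3.563)
t=5.500: state=(3.709)
t=6.000: state=(3.819)
t=6.500: state=(3.901)
t=7.000: state=(3.960)
t=7.040: state=(3.964)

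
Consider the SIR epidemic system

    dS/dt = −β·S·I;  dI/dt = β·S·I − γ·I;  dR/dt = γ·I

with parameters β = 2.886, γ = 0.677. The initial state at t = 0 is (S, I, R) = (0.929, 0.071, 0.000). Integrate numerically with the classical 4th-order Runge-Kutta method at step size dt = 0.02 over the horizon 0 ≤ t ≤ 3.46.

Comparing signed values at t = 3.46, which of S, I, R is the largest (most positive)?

t=0.000: state=(0.929, 0.071, 0.000)
step 1 (dt=0.02): k1=(-0.190, 0.142, 0.048), k2=(-0.194, 0.145, 0.049), k3=(-0.194, 0.145, 0.049), k4=(-0.197, 0.147, 0.050); state += dt/6·(k1+2k2+2k3+k4)
t=0.020: state=(0.925, 0.074, 0.001)
t=0.040: state=(0.921, 0.077, 0.002)
t=0.060: state=(0.917, 0.080, 0.003)
continuing one RK4 step at a time; state shown every 10 steps (Δt=0.2):
t=0.200: state=(0.884, 0.105, 0.012)
t=0.400: state=(0.821, 0.150, 0.029)
t=0.600: state=(0.742, 0.205, 0.053)
t=0.800: state=(0.647, 0.268, 0.085)
t=1.000: state=(0.544, 0.330, 0.125)
t=1.200: state=(0.443, 0.383, 0.174)
t=1.400: state=(0.351, 0.421, 0.228)
t=1.600: state=(0.273, 0.440, 0.287)
t=1.800: state=(0.212, 0.441, 0.347)
t=2.000: state=(0.165, 0.429, 0.406)
t=2.200: state=(0.129, 0.408, 0.463)
t=2.400: state=(0.103, 0.381, 0.516)
t=2.600: state=(0.083, 0.351, 0.566)
t=2.800: state=(0.069, 0.320, 0.611)
t=3.000: state=(0.058, 0.290, 0.652)
t=3.200: state=(0.049, 0.261, 0.690)
t=3.400: state=(0.043, 0.234, 0.723)
t=3.460: state=(0.041, 0.227, 0.733)
compare at T: S=0.041, I=0.227, R=0.733

largest component: R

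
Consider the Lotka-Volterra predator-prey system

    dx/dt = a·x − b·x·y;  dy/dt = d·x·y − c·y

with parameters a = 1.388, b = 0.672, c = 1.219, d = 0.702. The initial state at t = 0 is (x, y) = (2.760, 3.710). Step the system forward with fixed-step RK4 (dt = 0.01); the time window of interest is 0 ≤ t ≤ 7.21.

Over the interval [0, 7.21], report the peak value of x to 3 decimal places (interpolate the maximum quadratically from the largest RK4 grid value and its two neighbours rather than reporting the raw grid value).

t=0.000: state=(2.760, 3.710)
step 1 (dt=0.01): k1=(-3.050, 2.666), k2=(-3.058, 2.635), k3=(-3.058, 2.635), k4=(-3.065, 2.604); state += dt/6·(k1+2k2+2k3+k4)
t=0.010: state=(2.729, 3.736)
t=0.020: state=(2.699, 3.762)
t=0.030: state=(2.668, 3.787)
continuing one RK4 step at a time; state shown every 25 steps (Δt=0.25):
t=0.250: state=(2.004, 4.151)
t=0.500: state=(1.407, 4.116)
t=0.750: state=(1.025, 3.746)
t=1.000: state=(0.806, 3.237)
t=1.250: state=(0.692, 2.719)
t=1.500: state=(0.645, 2.253)
t=1.750: state=(0.647, 1.859)
t=2.000: state=(0.689, 1.540)
t=2.250: state=(0.769, 1.290)
t=2.500: state=(0.891, 1.100)
t=2.750: state=(1.061, 0.961)
t=3.000: state=(1.288, 0.870)
t=3.250: state=(1.581, 0.825)
t=3.500: state=(1.949, 0.828)
t=3.750: state=(2.388, 0.892)
t=4.000: state=(2.876, 1.044)
t=4.250: state=(3.342, 1.329)
t=4.500: state=(3.642, 1.816)
t=4.750: state=(3.585, 2.541)
t=5.000: state=(3.083, 3.383)
t=5.250: state=(2.330, 4.015)
t=5.500: state=(1.644, 4.185)
t=5.750: state=(1.171, 3.937)
t=6.000: state=(0.887, 3.470)
t=6.250: state=(0.733, 2.945)
t=6.500: state=(0.659, 2.451)
t=6.750: state=(0.641, 2.024)
t=7.000: state=(0.666, 1.673)
t=7.210: state=(0.716, 1.433)
largest grid value and its neighbours: x(4.590)=3.67195, x(4.600)=3.67197, x(4.610)=3.67129
parabola through these three points peaks at t≈4.595 with x≈3.67204

max x = 3.672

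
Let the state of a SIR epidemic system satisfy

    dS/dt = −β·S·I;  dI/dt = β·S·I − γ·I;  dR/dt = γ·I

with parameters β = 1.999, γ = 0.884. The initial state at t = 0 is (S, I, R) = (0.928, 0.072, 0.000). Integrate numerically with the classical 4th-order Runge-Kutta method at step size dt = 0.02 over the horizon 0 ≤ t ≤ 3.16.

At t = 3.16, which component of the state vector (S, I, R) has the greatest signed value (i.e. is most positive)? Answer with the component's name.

largest component: R

t=0.000: state=(0.928, 0.072, 0.000)
step 1 (dt=0.02): k1=(-0.134, 0.070, 0.064), k2=(-0.135, 0.070, 0.064), k3=(-0.135, 0.070, 0.064), k4=(-0.136, 0.071, 0.065); state += dt/6·(k1+2k2+2k3+k4)
t=0.020: state=(0.925, 0.073, 0.001)
t=0.040: state=(0.923, 0.075, 0.003)
t=0.060: state=(0.920, 0.076, 0.004)
continuing one RK4 step at a time; state shown every 10 steps (Δt=0.2):
t=0.200: state=(0.899, 0.087, 0.014)
t=0.400: state=(0.865, 0.104, 0.031)
t=0.600: state=(0.827, 0.122, 0.051)
t=0.800: state=(0.785, 0.141, 0.074)
t=1.000: state=(0.739, 0.160, 0.101)
t=1.200: state=(0.691, 0.179, 0.131)
t=1.400: state=(0.641, 0.195, 0.164)
t=1.600: state=(0.591, 0.209, 0.200)
t=1.800: state=(0.542, 0.220, 0.238)
t=2.000: state=(0.496, 0.227, 0.277)
t=2.200: state=(0.453, 0.230, 0.318)
t=2.400: state=(0.413, 0.229, 0.358)
t=2.600: state=(0.377, 0.225, 0.398)
t=2.800: state=(0.345, 0.217, 0.438)
t=3.000: state=(0.317, 0.208, 0.475)
t=3.160: state=(0.297, 0.199, 0.504)
compare at T: S=0.297, I=0.199, R=0.504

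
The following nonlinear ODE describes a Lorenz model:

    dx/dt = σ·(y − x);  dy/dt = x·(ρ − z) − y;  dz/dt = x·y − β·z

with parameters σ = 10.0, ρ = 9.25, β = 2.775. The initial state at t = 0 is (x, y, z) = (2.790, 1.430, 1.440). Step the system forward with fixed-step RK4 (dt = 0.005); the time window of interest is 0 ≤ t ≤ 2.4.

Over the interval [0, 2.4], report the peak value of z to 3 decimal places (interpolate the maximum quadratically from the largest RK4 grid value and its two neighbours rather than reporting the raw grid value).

t=0.000: state=(2.790, 1.430, 1.440)
step 1 (dt=0.005): k1=(-13.600, 20.360, -0.006), k2=(-12.751, 20.044, 0.085), k3=(-12.780, 20.060, 0.086), k4=(-11.958, 19.759, 0.175); state += dt/6·(k1+2k2+2k3+k4)
t=0.005: state=(2.726, 1.530, 1.440)
t=0.010: state=(2.670, 1.628, 1.442)
t=0.015: state=(2.622, 1.723, 1.444)
continuing one RK4 step at a time; state shown every 20 steps (Δt=0.1):
t=0.100: state=(2.583, 3.160, 1.610)
t=0.200: state=(3.596, 4.973, 2.319)
t=0.300: state=(5.227, 7.038, 4.114)
t=0.400: state=(6.959, 8.417, 7.379)
t=0.500: state=(7.705, 7.577, 10.941)
t=0.600: state=(6.709, 5.027, 12.323)
t=0.700: state=(4.852, 3.053, 11.313)
t=0.800: state=(3.387, 2.299, 9.485)
t=0.900: state=(2.660, 2.258, 7.763)
t=1.000: state=(2.508, 2.576, 6.415)
t=1.100: state=(2.752, 3.158, 5.512)
t=1.200: state=(3.305, 4.000, 5.123)
t=1.300: state=(4.124, 5.050, 5.359)
t=1.400: state=(5.100, 6.080, 6.335)
t=1.500: state=(5.959, 6.622, 7.932)
t=1.600: state=(6.294, 6.263, 9.531)
t=1.700: state=(5.908, 5.220, 10.309)
t=1.800: state=(5.079, 4.197, 10.050)
t=1.900: state=(4.284, 3.621, 9.181)
t=2.000: state=(3.798, 3.493, 8.187)
t=2.100: state=(3.664, 3.691, 7.358)
t=2.200: state=(3.827, 4.114, 6.844)
t=2.300: state=(4.211, 4.677, 6.730)
t=2.400: state=(4.720, 5.248, 7.046)
largest grid value and its neighbours: z(0.595)=12.32177, z(0.600)=12.32265, z(0.605)=12.31715
parabola through these three points peaks at t≈0.598 with z≈12.32307

max z = 12.323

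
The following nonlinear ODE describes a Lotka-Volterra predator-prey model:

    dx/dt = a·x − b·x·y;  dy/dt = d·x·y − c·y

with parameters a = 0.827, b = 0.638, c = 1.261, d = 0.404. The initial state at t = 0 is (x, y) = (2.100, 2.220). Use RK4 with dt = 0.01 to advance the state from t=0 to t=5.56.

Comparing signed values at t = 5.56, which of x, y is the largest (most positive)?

largest component: x

t=0.000: state=(2.100, 2.220)
step 1 (dt=0.01): k1=(-1.238, -0.916), k2=(-1.228, -0.920), k3=(-1.228, -0.920), k4=(-1.218, -0.923); state += dt/6·(k1+2k2+2k3+k4)
t=0.010: state=(2.088, 2.211)
t=0.020: state=(2.076, 2.202)
t=0.030: state=(2.064, 2.192)
continuing one RK4 step at a time; state shown every 20 steps (Δt=0.2):
t=0.200: state=(1.889, 2.026)
t=0.400: state=(1.744, 1.822)
t=0.600: state=(1.652, 1.624)
t=0.800: state=(1.603, 1.439)
t=1.000: state=(1.591, 1.272)
t=1.200: state=(1.612, 1.125)
t=1.400: state=(1.661, 0.997)
t=1.600: state=(1.738, 0.889)
t=1.800: state=(1.842, 0.798)
t=2.000: state=(1.972, 0.723)
t=2.200: state=(2.130, 0.663)
t=2.400: state=(2.317, 0.617)
t=2.600: state=(2.532, 0.583)
t=2.800: state=(2.778, 0.561)
t=3.000: state=(3.053, 0.552)
t=3.200: state=(3.357, 0.556)
t=3.400: state=(3.686, 0.574)
t=3.600: state=(4.034, 0.609)
t=3.800: state=(4.389, 0.665)
t=4.000: state=(4.734, 0.747)
t=4.200: state=(5.042, 0.862)
t=4.400: state=(5.279, 1.017)
t=4.600: state=(5.404, 1.218)
t=4.800: state=(5.375, 1.465)
t=5.000: state=(5.169, 1.745)
t=5.200: state=(4.792, 2.030)
t=5.400: state=(4.293, 2.278)
t=5.560: state=(3.853, 2.423)
compare at T: x=3.853, y=2.423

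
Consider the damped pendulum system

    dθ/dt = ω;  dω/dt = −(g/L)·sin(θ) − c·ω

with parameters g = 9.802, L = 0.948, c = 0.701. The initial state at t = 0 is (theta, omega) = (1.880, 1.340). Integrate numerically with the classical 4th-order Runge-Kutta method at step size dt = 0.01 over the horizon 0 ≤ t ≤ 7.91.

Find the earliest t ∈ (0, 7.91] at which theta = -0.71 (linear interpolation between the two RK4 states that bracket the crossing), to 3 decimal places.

t = 1.015

t=0.000: state=(1.880, 1.340)
step 1 (dt=0.01): k1=(1.340, -10.789), k2=(1.286, -10.730), k3=(1.286, -10.731), k4=(1.233, -10.672); state += dt/6·(k1+2k2+2k3+k4)
t=0.010: state=(1.893, 1.233)
t=0.020: state=(1.905, 1.127)
t=0.030: state=(1.915, 1.022)
continuing one RK4 step at a time; state shown every 50 steps (Δt=0.5):
t=0.500: state=(1.357, -3.240)
t=1.000: state=(-0.662, -3.302)
t=1.010: state=(-0.694, -3.215)
next step: t=1.020: state=(-0.726, -3.125) — theta has crossed -0.71
linear interpolation between t=1.010 (-0.69430) and t=1.020 (-0.72600) → t≈1.015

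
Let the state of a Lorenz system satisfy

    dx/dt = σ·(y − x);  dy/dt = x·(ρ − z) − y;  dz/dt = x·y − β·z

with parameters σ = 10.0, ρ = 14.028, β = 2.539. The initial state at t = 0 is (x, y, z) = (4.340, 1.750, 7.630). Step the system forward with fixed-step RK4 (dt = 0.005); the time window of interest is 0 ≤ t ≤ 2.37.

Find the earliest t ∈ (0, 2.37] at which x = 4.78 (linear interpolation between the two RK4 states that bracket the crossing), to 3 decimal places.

t=0.000: state=(4.340, 1.750, 7.630)
step 1 (dt=0.005): k1=(-25.900, 26.017, -11.778), k2=(-24.602, 25.664, -11.538), k3=(-24.643, 25.683, -11.537), k4=(-23.384, 25.344, -11.305); state += dt/6·(k1+2k2+2k3+k4)
t=0.005: state=(4.217, 1.878, 7.572)
t=0.010: state=(4.106, 2.004, 7.517)
t=0.015: state=(4.006, 2.126, 7.464)
continuing one RK4 step at a time; state shown every 20 steps (Δt=0.1):
t=0.100: state=(3.547, 3.987, 6.867)
t=0.200: state=(4.661, 6.323, 7.185)
t=0.205: state=(4.746, 6.452, 7.243)
next step: t=0.210: state=(4.832, 6.581, 7.307) — x has crossed 4.78
linear interpolation between t=0.205 (4.74555) and t=0.210 (4.83193) → t≈0.207

t = 0.207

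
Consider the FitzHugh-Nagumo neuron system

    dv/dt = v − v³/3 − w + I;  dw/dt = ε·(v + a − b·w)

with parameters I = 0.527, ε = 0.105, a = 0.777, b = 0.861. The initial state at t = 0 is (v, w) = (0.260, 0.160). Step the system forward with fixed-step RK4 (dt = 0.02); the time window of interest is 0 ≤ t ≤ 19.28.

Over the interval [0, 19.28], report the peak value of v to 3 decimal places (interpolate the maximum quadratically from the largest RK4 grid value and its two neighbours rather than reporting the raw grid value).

t=0.000: state=(0.260, 0.160)
step 1 (dt=0.02): k1=(0.621, 0.094), k2=(0.626, 0.095), k3=(0.626, 0.095), k4=(0.631, 0.096); state += dt/6·(k1+2k2+2k3+k4)
t=0.020: state=(0.273, 0.162)
t=0.040: state=(0.285, 0.164)
t=0.060: state=(0.298, 0.166)
continuing one RK4 step at a time; state shown every 50 steps (Δt=1):
t=1.000: state=(1.086, 0.290)
t=2.000: state=(1.647, 0.487)
t=3.000: state=(1.678, 0.691)
t=4.000: state=(1.592, 0.874)
t=5.000: state=(1.486, 1.031)
t=6.000: state=(1.369, 1.163)
t=7.000: state=(1.239, 1.272)
t=8.000: state=(1.086, 1.357)
t=9.000: state=(0.887, 1.417)
t=10.000: state=(0.582, 1.447)
t=11.000: state=(-0.039, 1.431)
t=12.000: state=(-1.357, 1.319)
t=13.000: state=(-1.942, 1.106)
t=14.000: state=(-1.917, 0.893)
t=15.000: state=(-1.846, 0.705)
t=16.000: state=(-1.773, 0.541)
t=17.000: state=(-1.702, 0.398)
t=18.000: state=(-1.632, 0.274)
t=19.000: state=(-1.563, 0.168)
t=19.280: state=(-1.544, 0.141)
largest grid value and its neighbours: v(2.540)=1.69290, v(2.560)=1.69292, v(2.580)=1.69287
parabola through these three points peaks at t≈2.556 with v≈1.69292

max v = 1.693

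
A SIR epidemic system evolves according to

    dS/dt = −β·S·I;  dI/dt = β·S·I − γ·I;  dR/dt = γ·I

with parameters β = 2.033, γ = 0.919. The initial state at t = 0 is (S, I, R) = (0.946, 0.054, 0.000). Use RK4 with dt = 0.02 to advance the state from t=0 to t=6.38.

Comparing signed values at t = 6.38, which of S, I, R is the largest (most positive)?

t=0.000: state=(0.946, 0.054, 0.000)
step 1 (dt=0.02): k1=(-0.104, 0.054, 0.050), k2=(-0.105, 0.055, 0.050), k3=(-0.105, 0.055, 0.050), k4=(-0.106, 0.055, 0.051); state += dt/6·(k1+2k2+2k3+k4)
t=0.020: state=(0.944, 0.055, 0.001)
t=0.040: state=(0.942, 0.056, 0.002)
t=0.060: state=(0.940, 0.057, 0.003)
continuing one RK4 step at a time; state shown every 25 steps (Δt=0.5):
t=0.500: state=(0.882, 0.087, 0.032)
t=1.000: state=(0.791, 0.128, 0.081)
t=1.500: state=(0.679, 0.171, 0.150)
t=2.000: state=(0.561, 0.203, 0.236)
t=2.500: state=(0.453, 0.214, 0.333)
t=3.000: state=(0.365, 0.205, 0.430)
t=3.500: state=(0.300, 0.181, 0.519)
t=4.000: state=(0.253, 0.151, 0.595)
t=4.500: state=(0.221, 0.121, 0.658)
t=5.000: state=(0.198, 0.095, 0.707)
t=5.500: state=(0.182, 0.073, 0.746)
t=6.000: state=(0.170, 0.055, 0.775)
t=6.380: state=(0.164, 0.044, 0.792)
compare at T: S=0.164, I=0.044, R=0.792

largest component: R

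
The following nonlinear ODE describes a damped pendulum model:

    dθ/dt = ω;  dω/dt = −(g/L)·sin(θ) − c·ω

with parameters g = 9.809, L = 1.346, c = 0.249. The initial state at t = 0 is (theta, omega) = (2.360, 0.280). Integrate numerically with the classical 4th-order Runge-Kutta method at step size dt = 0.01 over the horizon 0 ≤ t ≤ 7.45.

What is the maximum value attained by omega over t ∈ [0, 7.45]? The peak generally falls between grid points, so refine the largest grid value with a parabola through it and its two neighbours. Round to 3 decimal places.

t=0.000: state=(2.360, 0.280)
step 1 (dt=0.01): k1=(0.280, -5.203), k2=(0.254, -5.189), k3=(0.254, -5.190), k4=(0.228, -5.177); state += dt/6·(k1+2k2+2k3+k4)
t=0.010: state=(2.363, 0.228)
t=0.020: state=(2.365, 0.176)
t=0.030: state=(2.366, 0.125)
continuing one RK4 step at a time; state shown every 25 steps (Δt=0.25):
t=0.250: state=(2.270, -1.004)
t=0.500: state=(1.842, -2.470)
t=0.750: state=(1.024, -4.028)
t=1.000: state=(-0.086, -4.551)
t=1.250: state=(-1.095, -3.290)
t=1.500: state=(-1.678, -1.367)
t=1.750: state=(-1.790, 0.445)
t=2.000: state=(-1.462, 2.169)
t=2.250: state=(-0.728, 3.593)
t=2.500: state=(0.231, 3.793)
t=2.750: state=(1.040, 2.501)
t=3.000: state=(1.438, 0.669)
t=3.250: state=(1.379, -1.123)
t=3.500: state=(0.896, -2.664)
t=3.750: state=(0.118, -3.355)
t=4.000: state=(-0.661, -2.658)
t=4.250: state=(-1.139, -1.090)
t=4.500: state=(-1.196, 0.624)
t=4.750: state=(-0.845, 2.110)
t=5.000: state=(-0.201, 2.869)
t=5.250: state=(0.486, 2.427)
t=5.500: state=(0.938, 1.097)
t=5.750: state=(1.016, -0.465)
t=6.000: state=(0.723, -1.811)
t=6.250: state=(0.168, -2.470)
t=6.500: state=(-0.423, -2.081)
t=6.750: state=(-0.806, -0.905)
t=7.000: state=(-0.858, 0.489)
t=7.250: state=(-0.581, 1.650)
t=7.450: state=(-0.196, 2.112)
largest grid value and its neighbours: omega(2.400)=3.91668, omega(2.410)=3.91692, omega(2.420)=3.91433
parabola through these three points peaks at t≈2.406 with omega≈3.91716

max omega = 3.917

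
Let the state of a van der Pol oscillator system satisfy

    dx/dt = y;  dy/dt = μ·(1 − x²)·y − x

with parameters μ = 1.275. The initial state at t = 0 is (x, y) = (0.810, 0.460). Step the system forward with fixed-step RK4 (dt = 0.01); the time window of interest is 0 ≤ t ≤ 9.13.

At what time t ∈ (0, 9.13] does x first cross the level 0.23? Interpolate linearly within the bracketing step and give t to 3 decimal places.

t = 1.724

t=0.000: state=(0.810, 0.460)
step 1 (dt=0.01): k1=(0.460, -0.608), k2=(0.457, -0.614), k3=(0.457, -0.614), k4=(0.454, -0.620); state += dt/6·(k1+2k2+2k3+k4)
t=0.010: state=(0.815, 0.454)
t=0.020: state=(0.819, 0.448)
t=0.030: state=(0.824, 0.441)
continuing one RK4 step at a time; state shown every 50 steps (Δt=0.5):
t=0.500: state=(0.945, 0.052)
t=1.000: state=(0.851, -0.430)
t=1.500: state=(0.499, -1.020)
t=1.720: state=(0.235, -1.391)
next step: t=1.730: state=(0.221, -1.410) — x has crossed 0.23
linear interpolation between t=1.720 (0.23522) and t=1.730 (0.22121) → t≈1.724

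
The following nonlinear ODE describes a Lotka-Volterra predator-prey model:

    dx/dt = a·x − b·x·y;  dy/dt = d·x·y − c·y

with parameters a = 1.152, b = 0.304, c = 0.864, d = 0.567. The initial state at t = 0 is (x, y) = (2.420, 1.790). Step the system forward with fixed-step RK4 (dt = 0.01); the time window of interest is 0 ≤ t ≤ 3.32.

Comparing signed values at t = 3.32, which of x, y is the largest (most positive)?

largest component: y

t=0.000: state=(2.420, 1.790)
step 1 (dt=0.01): k1=(1.471, 0.910), k2=(1.472, 0.919), k3=(1.472, 0.919), k4=(1.473, 0.929); state += dt/6·(k1+2k2+2k3+k4)
t=0.010: state=(2.435, 1.799)
t=0.020: state=(2.449, 1.809)
t=0.030: state=(2.464, 1.818)
continuing one RK4 step at a time; state shown every 20 steps (Δt=0.2):
t=0.200: state=(2.715, 2.015)
t=0.400: state=(2.996, 2.344)
t=0.600: state=(3.228, 2.809)
t=0.800: state=(3.365, 3.438)
t=1.000: state=(3.357, 4.241)
t=1.200: state=(3.176, 5.177)
t=1.400: state=(2.835, 6.132)
t=1.600: state=(2.396, 6.943)
t=1.800: state=(1.943, 7.469)
t=2.000: state=(1.542, 7.652)
t=2.200: state=(1.223, 7.524)
t=2.400: state=(0.984, 7.169)
t=2.600: state=(0.813, 6.674)
t=2.800: state=(0.694, 6.113)
t=3.000: state=(0.613, 5.537)
t=3.200: state=(0.561, 4.978)
t=3.320: state=(0.540, 4.659)
compare at T: x=0.540, y=4.659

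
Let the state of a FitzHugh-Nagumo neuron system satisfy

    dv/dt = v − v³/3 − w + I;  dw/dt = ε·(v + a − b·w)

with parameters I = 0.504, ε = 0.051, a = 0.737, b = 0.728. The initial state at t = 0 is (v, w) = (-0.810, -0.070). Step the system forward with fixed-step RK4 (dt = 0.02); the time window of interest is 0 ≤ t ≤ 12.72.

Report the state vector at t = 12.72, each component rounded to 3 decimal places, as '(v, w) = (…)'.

(v, w) = (-0.970, -0.209)

t=0.000: state=(-0.810, -0.070)
step 1 (dt=0.02): k1=(-0.059, -0.001), k2=(-0.059, -0.001), k3=(-0.059, -0.001), k4=(-0.059, -0.001); state += dt/6·(k1+2k2+2k3+k4)
t=0.020: state=(-0.811, -0.070)
t=0.040: state=(-0.812, -0.070)
t=0.060: state=(-0.814, -0.070)
continuing one RK4 step at a time; state shown every 25 steps (Δt=0.5):
t=0.500: state=(-0.842, -0.071)
t=1.000: state=(-0.878, -0.073)
t=1.500: state=(-0.917, -0.075)
t=2.000: state=(-0.958, -0.079)
t=2.500: state=(-0.998, -0.084)
t=3.000: state=(-1.036, -0.089)
t=3.500: state=(-1.070, -0.096)
t=4.000: state=(-1.098, -0.103)
t=4.500: state=(-1.120, -0.110)
t=5.000: state=(-1.135, -0.118)
t=5.500: state=(-1.145, -0.126)
t=6.000: state=(-1.150, -0.134)
t=6.500: state=(-1.150, -0.142)
t=7.000: state=(-1.147, -0.150)
t=7.500: state=(-1.141, -0.157)
t=8.000: state=(-1.132, -0.165)
t=8.500: state=(-1.121, -0.171)
t=9.000: state=(-1.108, -0.178)
t=9.500: state=(-1.094, -0.184)
t=10.000: state=(-1.078, -0.189)
t=10.500: state=(-1.061, -0.194)
t=11.000: state=(-1.043, -0.198)
t=11.500: state=(-1.023, -0.202)
t=12.000: state=(-1.002, -0.206)
t=12.500: state=(-0.980, -0.208)
t=12.720: state=(-0.970, -0.209)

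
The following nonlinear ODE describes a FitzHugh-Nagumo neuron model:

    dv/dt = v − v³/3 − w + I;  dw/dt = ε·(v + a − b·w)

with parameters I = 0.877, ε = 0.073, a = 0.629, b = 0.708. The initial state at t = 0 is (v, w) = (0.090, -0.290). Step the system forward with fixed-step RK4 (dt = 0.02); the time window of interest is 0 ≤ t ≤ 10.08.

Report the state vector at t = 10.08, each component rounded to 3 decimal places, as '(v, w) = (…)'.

t=0.000: state=(0.090, -0.290)
step 1 (dt=0.02): k1=(1.257, 0.067), k2=(1.269, 0.068), k3=(1.269, 0.068), k4=(1.280, 0.069); state += dt/6·(k1+2k2+2k3+k4)
t=0.020: state=(0.115, -0.289)
t=0.040: state=(0.141, -0.287)
t=0.060: state=(0.168, -0.286)
continuing one RK4 step at a time; state shown every 25 steps (Δt=0.5):
t=0.500: state=(0.863, -0.244)
t=1.000: state=(1.659, -0.168)
t=1.500: state=(1.999, -0.074)
t=2.000: state=(2.056, 0.024)
t=2.500: state=(2.044, 0.120)
t=3.000: state=(2.018, 0.213)
t=3.500: state=(1.989, 0.302)
t=4.000: state=(1.959, 0.388)
t=4.500: state=(1.930, 0.471)
t=5.000: state=(1.900, 0.551)
t=5.500: state=(1.870, 0.627)
t=6.000: state=(1.840, 0.701)
t=6.500: state=(1.810, 0.771)
t=7.000: state=(1.779, 0.839)
t=7.500: state=(1.749, 0.904)
t=8.000: state=(1.718, 0.966)
t=8.500: state=(1.687, 1.025)
t=9.000: state=(1.656, 1.082)
t=9.500: state=(1.624, 1.136)
t=10.000: state=(1.592, 1.188)
t=10.080: state=(1.587, 1.196)

(v, w) = (1.587, 1.196)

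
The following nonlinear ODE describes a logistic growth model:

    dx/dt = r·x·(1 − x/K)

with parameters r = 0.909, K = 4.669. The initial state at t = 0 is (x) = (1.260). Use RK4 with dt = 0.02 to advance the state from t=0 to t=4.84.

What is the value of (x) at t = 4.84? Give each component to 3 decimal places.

t=0.000: state=(1.260)
step 1 (dt=0.02): k1=(0.836), k2=(0.840), k3=(0.840), k4=(0.843); state += dt/6·(k1+2k2+2k3+k4)
t=0.020: state=(1.277)
t=0.040: state=(1.294)
t=0.060: state=(1.311)
continuing one RK4 step at a time; state shown every 10 steps (Δt=0.2):
t=0.200: state=(1.434)
t=0.400: state=(1.621)
t=0.600: state=(1.818)
t=0.800: state=(2.023)
t=1.000: state=(2.234)
t=1.200: state=(2.446)
t=1.400: state=(2.656)
t=1.600: state=(2.861)
t=1.800: state=(3.058)
t=2.000: state=(3.244)
t=2.200: state=(3.417)
t=2.400: state=(3.577)
t=2.600: state=(3.722)
t=2.800: state=(3.851)
t=3.000: state=(3.967)
t=3.200: state=(4.069)
t=3.400: state=(4.157)
t=3.600: state=(4.235)
t=3.800: state=(4.301)
t=4.000: state=(4.358)
t=4.200: state=(4.407)
t=4.400: state=(4.448)
t=4.600: state=(4.484)
t=4.800: state=(4.513)
t=4.840: state=(4.519)

(x) = (4.519)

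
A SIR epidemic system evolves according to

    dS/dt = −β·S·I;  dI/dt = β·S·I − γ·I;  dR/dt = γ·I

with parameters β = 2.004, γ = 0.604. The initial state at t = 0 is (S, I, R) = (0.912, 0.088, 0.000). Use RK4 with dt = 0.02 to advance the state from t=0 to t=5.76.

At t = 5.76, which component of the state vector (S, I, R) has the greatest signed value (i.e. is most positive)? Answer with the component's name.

t=0.000: state=(0.912, 0.088, 0.000)
step 1 (dt=0.02): k1=(-0.161, 0.108, 0.053), k2=(-0.163, 0.109, 0.054), k3=(-0.163, 0.109, 0.054), k4=(-0.164, 0.110, 0.054); state += dt/6·(k1+2k2+2k3+k4)
t=0.020: state=(0.909, 0.090, 0.001)
t=0.040: state=(0.905, 0.092, 0.002)
t=0.060: state=(0.902, 0.095, 0.003)
continuing one RK4 step at a time; state shown every 10 steps (Δt=0.2):
t=0.200: state=(0.876, 0.112, 0.012)
t=0.400: state=(0.833, 0.139, 0.027)
t=0.600: state=(0.783, 0.171, 0.046)
t=0.800: state=(0.727, 0.205, 0.069)
t=1.000: state=(0.665, 0.240, 0.095)
t=1.200: state=(0.599, 0.274, 0.126)
t=1.400: state=(0.534, 0.305, 0.161)
t=1.600: state=(0.470, 0.330, 0.200)
t=1.800: state=(0.410, 0.349, 0.241)
t=2.000: state=(0.356, 0.361, 0.284)
t=2.200: state=(0.307, 0.365, 0.328)
t=2.400: state=(0.266, 0.363, 0.372)
t=2.600: state=(0.230, 0.355, 0.415)
t=2.800: state=(0.200, 0.343, 0.457)
t=3.000: state=(0.175, 0.327, 0.498)
t=3.200: state=(0.154, 0.310, 0.536)
t=3.400: state=(0.136, 0.291, 0.573)
t=3.600: state=(0.122, 0.272, 0.607)
t=3.800: state=(0.110, 0.252, 0.638)
t=4.000: state=(0.100, 0.233, 0.668)
t=4.200: state=(0.091, 0.214, 0.695)
t=4.400: state=(0.084, 0.197, 0.719)
t=4.600: state=(0.078, 0.180, 0.742)
t=4.800: state=(0.073, 0.165, 0.763)
t=5.000: state=(0.068, 0.150, 0.782)
t=5.200: state=(0.064, 0.136, 0.799)
t=5.400: state=(0.061, 0.124, 0.815)
t=5.600: state=(0.058, 0.113, 0.829)
t=5.760: state=(0.056, 0.104, 0.840)
compare at T: S=0.056, I=0.104, R=0.840

largest component: R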